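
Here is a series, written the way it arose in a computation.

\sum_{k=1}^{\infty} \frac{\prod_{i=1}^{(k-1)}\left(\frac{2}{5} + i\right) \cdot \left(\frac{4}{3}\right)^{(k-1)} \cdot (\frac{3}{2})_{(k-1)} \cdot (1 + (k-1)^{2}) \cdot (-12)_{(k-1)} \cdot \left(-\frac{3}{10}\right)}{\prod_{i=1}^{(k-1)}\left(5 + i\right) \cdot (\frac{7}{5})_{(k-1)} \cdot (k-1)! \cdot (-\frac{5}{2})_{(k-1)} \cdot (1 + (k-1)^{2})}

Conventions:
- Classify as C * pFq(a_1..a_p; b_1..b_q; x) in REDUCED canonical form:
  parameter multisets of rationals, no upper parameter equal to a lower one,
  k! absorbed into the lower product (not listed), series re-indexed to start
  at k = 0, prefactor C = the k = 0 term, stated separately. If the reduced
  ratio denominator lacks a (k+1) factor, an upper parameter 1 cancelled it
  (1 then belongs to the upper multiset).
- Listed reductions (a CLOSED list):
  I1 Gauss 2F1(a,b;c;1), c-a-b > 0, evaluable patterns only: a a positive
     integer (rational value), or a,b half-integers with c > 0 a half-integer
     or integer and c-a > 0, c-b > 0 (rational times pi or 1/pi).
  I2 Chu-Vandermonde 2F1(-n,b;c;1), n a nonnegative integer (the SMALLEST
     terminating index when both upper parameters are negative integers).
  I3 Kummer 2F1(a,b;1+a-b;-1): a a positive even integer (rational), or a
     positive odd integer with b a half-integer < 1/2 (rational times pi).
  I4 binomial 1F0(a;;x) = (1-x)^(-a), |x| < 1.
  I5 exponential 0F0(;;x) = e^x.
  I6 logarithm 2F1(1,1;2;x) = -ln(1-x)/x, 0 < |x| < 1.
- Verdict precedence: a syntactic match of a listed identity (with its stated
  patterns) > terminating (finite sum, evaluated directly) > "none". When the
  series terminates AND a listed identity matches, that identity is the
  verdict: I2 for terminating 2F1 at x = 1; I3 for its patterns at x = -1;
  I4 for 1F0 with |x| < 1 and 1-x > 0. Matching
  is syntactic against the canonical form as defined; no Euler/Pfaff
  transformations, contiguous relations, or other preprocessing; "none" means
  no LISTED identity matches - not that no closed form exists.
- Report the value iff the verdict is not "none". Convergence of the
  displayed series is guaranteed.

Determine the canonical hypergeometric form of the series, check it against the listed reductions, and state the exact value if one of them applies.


Prefactor -\frac{3}{10}, argument \frac{4}{3}: 2F2 with upper {-12, \frac{3}{2}} over lower {-\frac{5}{2}, 6}. Verdict: terminating. (-12)_k vanishes past k = 12, leaving a 13-term sum, computed directly. Its exact value is -\frac{2853022614209809}{6409602948498750}.

The tell: from the first term -\frac{3}{10}: the parameter 7/5 appears in both the upper and lower lists and cancels (alongside the other common factor).
Consecutive-term ratio: r(k) = \frac{4}{3} * (k-12) (k+\frac{3}{2}) / [(k-\frac{5}{2}) (k+6) (k+1)] - rational in k. x = \frac{4}{3}; t_0 = -\frac{3}{10}; negate the roots.


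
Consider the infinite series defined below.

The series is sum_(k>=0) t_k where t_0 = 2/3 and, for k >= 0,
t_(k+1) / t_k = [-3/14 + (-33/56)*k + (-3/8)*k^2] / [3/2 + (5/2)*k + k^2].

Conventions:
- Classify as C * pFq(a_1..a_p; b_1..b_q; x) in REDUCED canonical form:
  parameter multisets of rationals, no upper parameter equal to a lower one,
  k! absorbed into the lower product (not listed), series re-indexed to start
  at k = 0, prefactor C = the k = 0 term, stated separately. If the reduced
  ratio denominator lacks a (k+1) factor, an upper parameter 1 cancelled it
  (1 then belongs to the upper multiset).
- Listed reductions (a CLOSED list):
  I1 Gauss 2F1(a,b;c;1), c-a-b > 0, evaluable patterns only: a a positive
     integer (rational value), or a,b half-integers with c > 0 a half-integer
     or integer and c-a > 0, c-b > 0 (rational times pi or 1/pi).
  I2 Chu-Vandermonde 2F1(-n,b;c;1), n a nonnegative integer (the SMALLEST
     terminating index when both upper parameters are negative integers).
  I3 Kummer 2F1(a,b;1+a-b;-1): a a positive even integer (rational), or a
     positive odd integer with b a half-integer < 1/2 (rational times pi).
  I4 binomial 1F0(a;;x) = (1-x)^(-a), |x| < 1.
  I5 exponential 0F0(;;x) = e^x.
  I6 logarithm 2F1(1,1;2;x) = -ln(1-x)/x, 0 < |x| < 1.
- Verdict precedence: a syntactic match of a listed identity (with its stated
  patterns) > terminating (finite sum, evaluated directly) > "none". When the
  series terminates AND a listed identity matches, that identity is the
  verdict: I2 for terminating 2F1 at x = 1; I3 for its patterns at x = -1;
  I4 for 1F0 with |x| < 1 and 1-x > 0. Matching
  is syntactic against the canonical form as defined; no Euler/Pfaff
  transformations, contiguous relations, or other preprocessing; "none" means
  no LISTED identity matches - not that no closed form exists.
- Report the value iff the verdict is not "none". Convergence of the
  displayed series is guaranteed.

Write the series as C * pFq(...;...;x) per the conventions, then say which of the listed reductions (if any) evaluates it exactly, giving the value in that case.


Key observation: from the first term 2/3: the expanded ratio factors over Q; C = 2/3, roots give parameters.
Step ratio: r(k) = (-3/8) * (k+4/7) (k+1) / [(k+3/2) (k+1)] - rational in k. x = (-3/8); t_0 = 2/3; negate the roots.

With C = 2/3: the canonical form is 2F1(4/7, 1; 3/2; -3/8). Verdict: none. A 2F1 with upper {4/7, 1} fits none of I1-I6 at x = -3/8; the sum runs forever.


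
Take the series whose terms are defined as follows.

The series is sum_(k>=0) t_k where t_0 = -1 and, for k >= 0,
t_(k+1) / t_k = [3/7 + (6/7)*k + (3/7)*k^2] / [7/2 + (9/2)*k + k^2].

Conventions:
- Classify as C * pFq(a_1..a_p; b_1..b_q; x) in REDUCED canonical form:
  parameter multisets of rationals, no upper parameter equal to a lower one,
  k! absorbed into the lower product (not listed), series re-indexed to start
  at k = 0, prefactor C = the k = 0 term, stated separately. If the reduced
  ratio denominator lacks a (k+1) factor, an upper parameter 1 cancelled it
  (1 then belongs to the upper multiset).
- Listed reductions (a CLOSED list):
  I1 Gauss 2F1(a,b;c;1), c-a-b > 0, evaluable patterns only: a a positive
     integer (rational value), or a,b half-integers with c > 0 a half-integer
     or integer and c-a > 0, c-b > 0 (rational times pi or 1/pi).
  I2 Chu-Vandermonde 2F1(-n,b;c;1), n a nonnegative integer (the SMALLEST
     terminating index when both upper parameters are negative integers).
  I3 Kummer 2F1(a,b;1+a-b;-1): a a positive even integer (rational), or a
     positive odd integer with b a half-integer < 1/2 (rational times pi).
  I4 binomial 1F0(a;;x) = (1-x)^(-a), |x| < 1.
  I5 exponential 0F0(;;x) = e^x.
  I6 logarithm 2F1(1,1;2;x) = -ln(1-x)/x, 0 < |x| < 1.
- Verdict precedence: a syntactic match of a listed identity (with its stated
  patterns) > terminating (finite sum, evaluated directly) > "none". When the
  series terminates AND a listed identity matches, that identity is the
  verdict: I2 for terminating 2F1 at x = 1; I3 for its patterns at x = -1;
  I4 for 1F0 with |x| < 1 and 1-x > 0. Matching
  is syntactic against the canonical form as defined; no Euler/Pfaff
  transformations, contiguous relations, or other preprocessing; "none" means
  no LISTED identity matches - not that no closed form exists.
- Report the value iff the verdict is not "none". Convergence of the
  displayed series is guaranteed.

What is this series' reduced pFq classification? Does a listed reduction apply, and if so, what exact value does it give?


Classification (C = -1): 2F1 with upper {1, 1}, lower {7/2}, argument x = 3/7. Verdict: no listed reduction: x = 3/7 and upper {1, 1} fail every I1-I6 pattern.

The tell: with t_0 = -1, roots of the ratio polynomials (C = -1, x = 3/7) are the negated parameters.
Adjacent-term ratio: r(k) = (3/7) * (k+1) (k+1) / [(k+7/2) (k+1)] - rational in k. x = (3/7); t_0 = -1; negate the roots.


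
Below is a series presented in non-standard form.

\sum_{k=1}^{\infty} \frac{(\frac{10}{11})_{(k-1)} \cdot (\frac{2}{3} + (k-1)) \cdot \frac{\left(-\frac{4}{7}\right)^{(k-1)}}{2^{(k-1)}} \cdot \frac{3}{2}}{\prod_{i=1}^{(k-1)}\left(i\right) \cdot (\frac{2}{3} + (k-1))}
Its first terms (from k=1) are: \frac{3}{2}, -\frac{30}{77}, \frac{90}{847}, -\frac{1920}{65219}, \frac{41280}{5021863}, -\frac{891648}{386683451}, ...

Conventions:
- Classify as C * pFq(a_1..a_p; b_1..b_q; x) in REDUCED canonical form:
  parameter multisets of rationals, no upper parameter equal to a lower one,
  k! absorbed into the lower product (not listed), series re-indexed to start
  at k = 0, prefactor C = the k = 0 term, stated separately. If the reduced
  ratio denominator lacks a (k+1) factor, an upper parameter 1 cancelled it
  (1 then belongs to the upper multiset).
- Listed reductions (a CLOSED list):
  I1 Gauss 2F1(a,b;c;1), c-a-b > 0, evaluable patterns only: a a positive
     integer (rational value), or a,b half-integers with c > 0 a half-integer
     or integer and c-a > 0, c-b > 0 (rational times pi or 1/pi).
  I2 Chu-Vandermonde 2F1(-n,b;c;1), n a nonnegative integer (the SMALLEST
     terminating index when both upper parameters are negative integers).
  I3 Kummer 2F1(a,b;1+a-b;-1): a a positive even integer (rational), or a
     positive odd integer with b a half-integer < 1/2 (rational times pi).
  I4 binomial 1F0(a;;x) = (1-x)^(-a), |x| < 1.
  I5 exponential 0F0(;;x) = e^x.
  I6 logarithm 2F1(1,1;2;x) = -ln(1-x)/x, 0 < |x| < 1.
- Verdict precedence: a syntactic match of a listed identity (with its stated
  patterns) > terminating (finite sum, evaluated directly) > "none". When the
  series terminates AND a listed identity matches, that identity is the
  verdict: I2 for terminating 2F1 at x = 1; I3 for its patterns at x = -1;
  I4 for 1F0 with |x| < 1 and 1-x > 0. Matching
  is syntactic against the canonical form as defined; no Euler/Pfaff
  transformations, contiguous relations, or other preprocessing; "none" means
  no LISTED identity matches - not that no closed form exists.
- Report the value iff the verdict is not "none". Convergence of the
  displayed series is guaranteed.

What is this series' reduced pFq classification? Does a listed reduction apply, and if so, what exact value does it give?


Classification (C = \frac{3}{2}): 1F0 with upper {\frac{10}{11}}, lower {-}, argument x = -\frac{2}{7}. Verdict (x = -\frac{2}{7}): the binomial series (I4) applies (the 1F0 binomial series: exponent -10/11, x = -\frac{2}{7}). Hence: \frac{3}{2} \cdot \left(\frac{9}{7}\right)^{-\frac{10}{11}}.

The tell: t_0 = \frac{3}{2} here, and k + 2/3 divides numerator and denominator alike; prefactor 3/2 after cancelling.
Term ratio: r(k) = -\frac{2}{7} * (k+\frac{10}{11}) / [(k+1)] - rational in k. x = -\frac{2}{7}; t_0 = \frac{3}{2}; negate the roots.


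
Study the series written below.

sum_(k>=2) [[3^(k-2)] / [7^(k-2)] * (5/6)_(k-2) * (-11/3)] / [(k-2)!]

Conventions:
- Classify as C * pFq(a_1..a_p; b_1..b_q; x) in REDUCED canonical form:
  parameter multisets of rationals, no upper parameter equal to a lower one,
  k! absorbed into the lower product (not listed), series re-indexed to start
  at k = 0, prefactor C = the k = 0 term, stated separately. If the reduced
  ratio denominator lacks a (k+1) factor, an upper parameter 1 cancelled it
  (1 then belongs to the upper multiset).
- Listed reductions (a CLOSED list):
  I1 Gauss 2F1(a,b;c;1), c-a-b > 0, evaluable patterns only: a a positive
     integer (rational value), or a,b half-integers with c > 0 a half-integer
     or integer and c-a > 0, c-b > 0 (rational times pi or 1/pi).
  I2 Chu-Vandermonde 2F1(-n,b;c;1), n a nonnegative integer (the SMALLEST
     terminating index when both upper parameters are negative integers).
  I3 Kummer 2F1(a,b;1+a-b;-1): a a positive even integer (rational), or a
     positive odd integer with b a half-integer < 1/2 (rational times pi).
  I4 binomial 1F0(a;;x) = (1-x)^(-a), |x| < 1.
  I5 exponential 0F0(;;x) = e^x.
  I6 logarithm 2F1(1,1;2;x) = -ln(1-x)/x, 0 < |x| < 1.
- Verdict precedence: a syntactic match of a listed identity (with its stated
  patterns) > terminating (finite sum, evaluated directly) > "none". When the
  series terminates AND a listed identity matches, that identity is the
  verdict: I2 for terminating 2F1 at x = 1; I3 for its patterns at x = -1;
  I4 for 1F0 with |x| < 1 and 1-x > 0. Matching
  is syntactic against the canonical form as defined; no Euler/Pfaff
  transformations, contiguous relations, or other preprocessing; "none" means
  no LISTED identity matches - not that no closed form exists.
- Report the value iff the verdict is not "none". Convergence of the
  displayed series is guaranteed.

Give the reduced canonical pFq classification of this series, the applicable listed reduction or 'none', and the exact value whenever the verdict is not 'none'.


Classification (C = -11/3): 1F0 with upper {5/6}, lower {-}, argument x = 3/7. Verdict: this is the binomial series (I4) (the 1F0 binomial series: exponent -5/6, x = 3/7). Value: (-11/3) * (4/7)^(-5/6).

Structural cue: t_0 being -11/3, the two geometric factors (C = -11/3) combine into one argument.
Step ratio: r(k) = (3/7) * (k+5/6) / [(k+1)] - rational; roots negated = parameters, x = (3/7), C = -11/3.


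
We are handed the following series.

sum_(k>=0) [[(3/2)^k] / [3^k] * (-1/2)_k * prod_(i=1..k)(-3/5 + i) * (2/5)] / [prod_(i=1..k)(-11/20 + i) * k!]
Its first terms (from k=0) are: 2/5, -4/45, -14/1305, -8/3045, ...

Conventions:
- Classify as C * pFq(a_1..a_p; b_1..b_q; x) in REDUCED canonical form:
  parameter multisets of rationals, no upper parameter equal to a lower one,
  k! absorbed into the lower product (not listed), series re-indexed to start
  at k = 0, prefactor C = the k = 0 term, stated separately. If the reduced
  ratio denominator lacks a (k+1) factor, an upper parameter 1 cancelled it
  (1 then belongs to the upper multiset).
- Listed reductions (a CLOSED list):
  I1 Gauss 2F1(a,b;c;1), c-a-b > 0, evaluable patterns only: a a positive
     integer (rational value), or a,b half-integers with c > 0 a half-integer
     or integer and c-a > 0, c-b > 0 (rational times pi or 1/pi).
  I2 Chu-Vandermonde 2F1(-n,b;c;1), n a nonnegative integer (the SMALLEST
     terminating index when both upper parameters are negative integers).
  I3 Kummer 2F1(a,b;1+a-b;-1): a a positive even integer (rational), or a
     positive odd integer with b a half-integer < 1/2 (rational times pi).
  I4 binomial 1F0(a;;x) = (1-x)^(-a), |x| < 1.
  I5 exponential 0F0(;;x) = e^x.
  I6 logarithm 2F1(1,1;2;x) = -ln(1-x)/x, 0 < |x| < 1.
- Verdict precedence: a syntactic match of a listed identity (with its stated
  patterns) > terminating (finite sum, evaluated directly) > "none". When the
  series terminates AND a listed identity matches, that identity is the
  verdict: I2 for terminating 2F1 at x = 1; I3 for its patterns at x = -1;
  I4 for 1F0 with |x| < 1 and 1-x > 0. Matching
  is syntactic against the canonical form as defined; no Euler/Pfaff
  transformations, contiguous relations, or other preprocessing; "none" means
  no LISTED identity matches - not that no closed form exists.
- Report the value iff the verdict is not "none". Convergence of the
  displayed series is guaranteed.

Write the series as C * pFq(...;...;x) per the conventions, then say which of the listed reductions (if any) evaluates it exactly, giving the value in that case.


x = 1/2 here; the reduced form reads 2F1, upper {-1/2, 2/5}, lower {9/20}, C = 2/5. Verdict: no listed reduction: x = 1/2 and upper {-1/2, 2/5} fail every I1-I6 pattern.

Structural cue: x = (1/2) and the two k-th powers (C = 2/5) combine into one argument.
Term ratio: r(k) = (1/2) * (k-1/2) (k+2/5) / [(k+9/20) (k+1)] - poly over poly, x = (1/2) from leading terms; C = 2/5 at k = 0.


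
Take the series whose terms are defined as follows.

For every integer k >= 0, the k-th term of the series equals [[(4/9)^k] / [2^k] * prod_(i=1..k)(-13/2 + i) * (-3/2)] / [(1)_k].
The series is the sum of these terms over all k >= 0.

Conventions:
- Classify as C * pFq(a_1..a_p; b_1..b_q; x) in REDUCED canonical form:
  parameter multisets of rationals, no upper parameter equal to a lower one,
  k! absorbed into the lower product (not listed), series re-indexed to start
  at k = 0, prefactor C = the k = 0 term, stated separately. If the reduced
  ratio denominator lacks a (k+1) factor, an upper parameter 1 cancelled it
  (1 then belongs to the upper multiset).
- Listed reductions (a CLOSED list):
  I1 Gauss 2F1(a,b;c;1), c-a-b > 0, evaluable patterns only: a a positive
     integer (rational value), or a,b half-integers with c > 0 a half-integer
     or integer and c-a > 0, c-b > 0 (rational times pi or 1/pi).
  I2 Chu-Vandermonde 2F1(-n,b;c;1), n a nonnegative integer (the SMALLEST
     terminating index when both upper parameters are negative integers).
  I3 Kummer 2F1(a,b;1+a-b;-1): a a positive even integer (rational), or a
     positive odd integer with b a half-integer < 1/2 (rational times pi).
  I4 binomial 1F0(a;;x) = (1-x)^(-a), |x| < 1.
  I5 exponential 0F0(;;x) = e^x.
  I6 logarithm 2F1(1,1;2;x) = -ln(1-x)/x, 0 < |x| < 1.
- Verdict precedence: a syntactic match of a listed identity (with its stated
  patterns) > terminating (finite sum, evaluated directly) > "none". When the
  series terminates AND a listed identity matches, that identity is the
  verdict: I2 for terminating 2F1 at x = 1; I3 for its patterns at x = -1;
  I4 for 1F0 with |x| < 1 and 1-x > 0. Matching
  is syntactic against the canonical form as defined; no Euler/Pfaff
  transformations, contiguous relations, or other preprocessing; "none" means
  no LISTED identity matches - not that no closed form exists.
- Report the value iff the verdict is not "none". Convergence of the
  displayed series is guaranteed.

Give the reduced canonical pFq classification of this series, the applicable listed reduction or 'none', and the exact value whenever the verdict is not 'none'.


At argument 2/9: a 1F0 with upper {-11/2}, lower {-}, scaled by C = -3/2. Verdict: binomial (I4) fires (the 1F0 binomial series: exponent 11/2, x = 2/9). Hence: (-3/2) * (7/9)^(11/2).

First insight: x = (2/9) and the two k-th powers (C = -3/2, x = 2/9) combine into one argument.
Term ratio: r(k) = (2/9) * (k-11/2) / [(k+1)] - rational in k. x = (2/9); t_0 = -3/2; negate the roots.


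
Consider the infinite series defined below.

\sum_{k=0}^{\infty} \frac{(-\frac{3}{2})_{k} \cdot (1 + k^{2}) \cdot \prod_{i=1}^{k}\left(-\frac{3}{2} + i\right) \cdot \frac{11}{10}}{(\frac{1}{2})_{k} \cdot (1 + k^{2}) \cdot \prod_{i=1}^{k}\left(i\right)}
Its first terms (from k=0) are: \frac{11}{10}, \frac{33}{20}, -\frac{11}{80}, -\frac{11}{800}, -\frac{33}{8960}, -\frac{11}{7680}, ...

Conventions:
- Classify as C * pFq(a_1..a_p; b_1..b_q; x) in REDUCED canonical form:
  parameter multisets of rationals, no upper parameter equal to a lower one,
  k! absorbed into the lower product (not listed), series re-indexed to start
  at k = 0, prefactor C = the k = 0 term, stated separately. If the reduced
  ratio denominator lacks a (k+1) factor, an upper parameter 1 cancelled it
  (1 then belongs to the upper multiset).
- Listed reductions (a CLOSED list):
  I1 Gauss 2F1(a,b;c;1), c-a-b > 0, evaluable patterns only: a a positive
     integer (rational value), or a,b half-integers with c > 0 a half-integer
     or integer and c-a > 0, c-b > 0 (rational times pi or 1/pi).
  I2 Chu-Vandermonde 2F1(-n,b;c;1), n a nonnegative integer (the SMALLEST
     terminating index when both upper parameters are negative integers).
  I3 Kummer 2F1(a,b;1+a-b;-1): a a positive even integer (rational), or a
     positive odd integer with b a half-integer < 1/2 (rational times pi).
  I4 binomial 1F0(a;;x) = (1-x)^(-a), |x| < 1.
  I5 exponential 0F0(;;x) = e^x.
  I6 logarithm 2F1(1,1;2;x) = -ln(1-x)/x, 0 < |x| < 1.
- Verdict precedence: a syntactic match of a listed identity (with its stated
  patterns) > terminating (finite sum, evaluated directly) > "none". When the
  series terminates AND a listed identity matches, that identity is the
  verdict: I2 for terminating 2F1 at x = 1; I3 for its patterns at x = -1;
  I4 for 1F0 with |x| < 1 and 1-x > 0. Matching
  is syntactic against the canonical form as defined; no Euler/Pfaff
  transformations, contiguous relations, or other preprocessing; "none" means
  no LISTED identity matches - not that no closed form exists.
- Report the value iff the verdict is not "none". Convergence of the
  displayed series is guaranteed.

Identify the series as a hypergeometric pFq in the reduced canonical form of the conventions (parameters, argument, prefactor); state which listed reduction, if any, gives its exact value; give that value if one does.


First insight: with t_0 = \frac{11}{10}, the running product (C = 11/10, x = 1) telescopes to a rising factorial.
Step ratio: r(k) = 1 * (k-\frac{3}{2}) (k-\frac{1}{2}) / [(k+\frac{1}{2}) (k+1)] - poly over poly, x = 1 from leading terms; C = \frac{11}{10} at k = 0.

x = 1 here; the reduced form reads 2F1, upper {-\frac{3}{2}, -\frac{1}{2}}, lower {\frac{1}{2}}, C = \frac{11}{10}. Verdict (x = 1): Gauss (I1, half-integer pattern) applies (x = 1; upper {-\frac{3}{2}, -\frac{1}{2}} half-integers, c = \frac{1}{2} in the evaluable pattern). Sum: \frac{33}{40} \cdot \pi.


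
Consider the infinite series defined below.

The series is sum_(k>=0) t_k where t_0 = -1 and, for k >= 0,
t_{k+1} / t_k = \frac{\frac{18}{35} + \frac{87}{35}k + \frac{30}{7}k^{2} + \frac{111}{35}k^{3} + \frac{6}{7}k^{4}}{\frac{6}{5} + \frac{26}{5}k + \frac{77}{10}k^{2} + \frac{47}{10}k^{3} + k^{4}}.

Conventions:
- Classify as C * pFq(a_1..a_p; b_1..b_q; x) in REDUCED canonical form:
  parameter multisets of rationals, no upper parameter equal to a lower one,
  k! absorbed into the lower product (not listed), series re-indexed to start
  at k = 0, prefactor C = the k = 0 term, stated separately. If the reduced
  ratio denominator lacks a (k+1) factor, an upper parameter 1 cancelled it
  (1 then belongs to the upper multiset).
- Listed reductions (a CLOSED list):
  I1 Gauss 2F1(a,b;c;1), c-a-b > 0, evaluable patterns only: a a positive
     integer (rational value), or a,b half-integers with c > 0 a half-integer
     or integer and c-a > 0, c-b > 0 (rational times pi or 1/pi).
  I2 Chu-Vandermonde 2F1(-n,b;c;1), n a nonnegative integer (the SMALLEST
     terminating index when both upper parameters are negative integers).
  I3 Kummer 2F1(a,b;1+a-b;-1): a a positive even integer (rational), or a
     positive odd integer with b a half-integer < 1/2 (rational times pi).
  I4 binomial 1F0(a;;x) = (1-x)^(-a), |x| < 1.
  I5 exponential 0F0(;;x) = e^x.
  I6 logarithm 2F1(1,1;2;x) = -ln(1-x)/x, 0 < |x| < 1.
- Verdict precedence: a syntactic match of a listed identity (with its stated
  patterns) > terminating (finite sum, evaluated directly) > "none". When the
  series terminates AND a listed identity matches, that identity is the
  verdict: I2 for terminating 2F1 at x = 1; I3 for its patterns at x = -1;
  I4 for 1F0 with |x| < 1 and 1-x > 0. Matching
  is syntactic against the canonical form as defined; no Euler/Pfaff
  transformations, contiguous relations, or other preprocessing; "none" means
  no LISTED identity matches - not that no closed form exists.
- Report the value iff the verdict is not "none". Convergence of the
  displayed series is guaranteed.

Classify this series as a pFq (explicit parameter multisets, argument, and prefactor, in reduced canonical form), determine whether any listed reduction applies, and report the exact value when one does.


With C = -1: the canonical form is 2F1(1, 1; 2; \frac{6}{7}). Verdict (x = \frac{6}{7}): the logarithmic series (I6) applies (the logarithm: parameters (1,1;2), x = \frac{6}{7}). Hence: \frac{7}{6} \cdot \ln\left(\frac{1}{7}\right).

The tell: with t_0 = -1, roots of the ratio polynomials (C = -1, x = 6/7) are the negated parameters.
Step ratio: r(k) = \frac{6}{7} * (k+1) (k+1) / [(k+2) (k+1)] - poly over poly, x = \frac{6}{7} from leading terms; C = -1 at k = 0.


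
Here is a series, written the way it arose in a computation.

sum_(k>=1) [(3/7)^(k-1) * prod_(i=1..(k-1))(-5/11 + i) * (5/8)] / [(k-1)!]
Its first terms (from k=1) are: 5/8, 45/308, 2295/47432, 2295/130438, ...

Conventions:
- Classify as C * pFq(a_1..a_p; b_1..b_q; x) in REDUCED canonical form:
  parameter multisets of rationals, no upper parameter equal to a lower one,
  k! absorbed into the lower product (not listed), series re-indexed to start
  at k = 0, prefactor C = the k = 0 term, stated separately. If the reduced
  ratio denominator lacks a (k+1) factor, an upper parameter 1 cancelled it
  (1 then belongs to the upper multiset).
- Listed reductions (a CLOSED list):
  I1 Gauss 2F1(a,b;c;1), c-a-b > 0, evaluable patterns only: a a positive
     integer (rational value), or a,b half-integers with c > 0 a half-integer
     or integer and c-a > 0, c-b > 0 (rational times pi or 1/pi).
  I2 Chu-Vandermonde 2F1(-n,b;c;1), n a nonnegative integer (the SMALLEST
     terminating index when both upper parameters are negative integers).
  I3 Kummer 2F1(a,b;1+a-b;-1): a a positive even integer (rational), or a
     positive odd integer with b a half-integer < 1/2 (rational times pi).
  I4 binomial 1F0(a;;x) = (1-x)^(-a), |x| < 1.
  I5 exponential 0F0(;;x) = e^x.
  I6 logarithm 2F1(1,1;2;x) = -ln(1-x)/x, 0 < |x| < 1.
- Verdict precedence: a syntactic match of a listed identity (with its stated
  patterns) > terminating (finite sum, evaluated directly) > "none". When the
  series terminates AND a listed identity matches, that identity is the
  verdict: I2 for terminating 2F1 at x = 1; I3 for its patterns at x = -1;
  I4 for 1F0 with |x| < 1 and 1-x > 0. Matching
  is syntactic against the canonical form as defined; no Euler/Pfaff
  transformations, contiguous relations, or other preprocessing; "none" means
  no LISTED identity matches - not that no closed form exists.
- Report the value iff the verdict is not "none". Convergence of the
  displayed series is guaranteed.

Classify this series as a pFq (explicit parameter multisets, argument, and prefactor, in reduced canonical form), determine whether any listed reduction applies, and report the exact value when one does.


Structural cue: with t_0 = 5/8, the running product (C = 5/8, x = 3/7) telescopes to a rising factorial.
Ratio: r(k) = (3/7) * (k+6/11) / [(k+1)] - poly over poly, x = (3/7) from leading terms; C = 5/8 at k = 0.

Classification (C = 5/8): 1F0 with upper {6/11}, lower {-}, argument x = 3/7. Verdict at x = 3/7: binomial (I4) matches (the 1F0 binomial series: exponent -6/11, x = 3/7). Its exact value is (5/8) * (4/7)^(-6/11).


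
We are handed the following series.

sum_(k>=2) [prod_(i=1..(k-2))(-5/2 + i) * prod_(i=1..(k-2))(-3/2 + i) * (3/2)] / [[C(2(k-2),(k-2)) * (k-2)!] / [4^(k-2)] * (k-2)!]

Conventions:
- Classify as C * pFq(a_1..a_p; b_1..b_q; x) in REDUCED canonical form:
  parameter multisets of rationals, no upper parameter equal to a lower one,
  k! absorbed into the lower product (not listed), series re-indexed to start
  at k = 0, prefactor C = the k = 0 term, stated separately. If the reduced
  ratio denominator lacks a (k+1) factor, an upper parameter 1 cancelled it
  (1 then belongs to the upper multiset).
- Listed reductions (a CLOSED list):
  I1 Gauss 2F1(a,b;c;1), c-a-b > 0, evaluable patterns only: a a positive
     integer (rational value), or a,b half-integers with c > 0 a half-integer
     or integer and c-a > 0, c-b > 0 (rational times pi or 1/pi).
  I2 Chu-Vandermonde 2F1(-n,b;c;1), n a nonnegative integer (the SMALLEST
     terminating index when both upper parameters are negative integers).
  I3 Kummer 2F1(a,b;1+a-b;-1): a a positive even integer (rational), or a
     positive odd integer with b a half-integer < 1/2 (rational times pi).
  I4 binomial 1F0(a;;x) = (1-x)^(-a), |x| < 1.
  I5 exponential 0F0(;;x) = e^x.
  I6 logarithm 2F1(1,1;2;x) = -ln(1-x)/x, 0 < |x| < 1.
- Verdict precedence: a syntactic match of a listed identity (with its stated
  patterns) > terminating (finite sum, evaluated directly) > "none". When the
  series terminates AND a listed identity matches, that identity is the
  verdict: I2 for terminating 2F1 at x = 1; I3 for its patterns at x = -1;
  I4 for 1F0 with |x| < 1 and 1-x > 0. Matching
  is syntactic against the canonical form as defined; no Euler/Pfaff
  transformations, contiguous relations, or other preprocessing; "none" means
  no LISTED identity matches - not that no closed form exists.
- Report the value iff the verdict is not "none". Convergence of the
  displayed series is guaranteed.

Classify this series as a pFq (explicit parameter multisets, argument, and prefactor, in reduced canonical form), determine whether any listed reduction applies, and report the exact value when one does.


Canonical form: C = 3/2 times 2F1 with upper {-3/2, -1/2}, lower {1/2}, x = 1. Verdict: Gauss (I1, half-integer pattern) fires (x = 1; upper {-3/2, -1/2} half-integers, c = 1/2 in the evaluable pattern). Sum: (9/8) * pi.

Key step: from the first term 3/2: the running product (C = 3/2) telescopes to a rising factorial.
Adjacent-term ratio: r(k) = 1 * (k-3/2) (k-1/2) / [(k+1/2) (k+1)] ; factor over Q: parameters, x = 1, and C = 3/2.


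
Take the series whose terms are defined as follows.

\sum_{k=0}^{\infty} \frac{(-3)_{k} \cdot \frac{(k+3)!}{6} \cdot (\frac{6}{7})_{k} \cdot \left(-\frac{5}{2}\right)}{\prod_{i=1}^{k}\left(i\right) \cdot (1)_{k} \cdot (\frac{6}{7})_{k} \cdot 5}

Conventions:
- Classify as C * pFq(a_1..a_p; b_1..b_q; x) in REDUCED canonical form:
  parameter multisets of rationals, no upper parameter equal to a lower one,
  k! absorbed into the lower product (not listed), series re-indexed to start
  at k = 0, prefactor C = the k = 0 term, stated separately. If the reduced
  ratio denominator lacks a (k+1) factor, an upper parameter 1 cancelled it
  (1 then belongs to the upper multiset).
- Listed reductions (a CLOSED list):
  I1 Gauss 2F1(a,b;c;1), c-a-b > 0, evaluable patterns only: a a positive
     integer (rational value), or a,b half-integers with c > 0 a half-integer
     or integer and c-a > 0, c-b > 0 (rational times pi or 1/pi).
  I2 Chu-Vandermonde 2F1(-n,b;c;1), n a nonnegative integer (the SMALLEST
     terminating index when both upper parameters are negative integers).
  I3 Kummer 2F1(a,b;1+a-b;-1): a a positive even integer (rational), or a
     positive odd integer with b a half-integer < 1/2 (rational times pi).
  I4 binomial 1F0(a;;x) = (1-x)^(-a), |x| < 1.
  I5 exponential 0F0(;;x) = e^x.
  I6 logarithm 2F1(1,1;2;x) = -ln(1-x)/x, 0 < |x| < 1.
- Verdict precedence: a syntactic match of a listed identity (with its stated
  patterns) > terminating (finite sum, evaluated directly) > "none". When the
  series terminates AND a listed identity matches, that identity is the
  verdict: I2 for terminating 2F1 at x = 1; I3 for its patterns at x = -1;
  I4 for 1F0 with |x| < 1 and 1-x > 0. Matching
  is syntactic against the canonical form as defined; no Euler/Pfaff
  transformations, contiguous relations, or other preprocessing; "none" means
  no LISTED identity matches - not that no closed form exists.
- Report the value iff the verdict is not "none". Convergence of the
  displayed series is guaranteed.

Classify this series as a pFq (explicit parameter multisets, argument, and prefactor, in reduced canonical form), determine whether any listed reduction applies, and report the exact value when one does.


The series (x = 1) is 2F1: upper {-3, 4}, lower {1}, prefactor -\frac{1}{2}. Verdict: this is Chu-Vandermonde (I2) (terminating 2F1 at x = 1 with n = 3, b = 4, c = 1). Sum: \frac{1}{2}.

First insight: t_0 being -\frac{1}{2}, the product of the first k integers (C = -1/2, x = 1) is k!.
Consecutive-term ratio: r(k) = 1 * (k-3) (k+4) / [(k+1) (k+1)] ; factor over Q: parameters, x = 1, and C = -\frac{1}{2}.


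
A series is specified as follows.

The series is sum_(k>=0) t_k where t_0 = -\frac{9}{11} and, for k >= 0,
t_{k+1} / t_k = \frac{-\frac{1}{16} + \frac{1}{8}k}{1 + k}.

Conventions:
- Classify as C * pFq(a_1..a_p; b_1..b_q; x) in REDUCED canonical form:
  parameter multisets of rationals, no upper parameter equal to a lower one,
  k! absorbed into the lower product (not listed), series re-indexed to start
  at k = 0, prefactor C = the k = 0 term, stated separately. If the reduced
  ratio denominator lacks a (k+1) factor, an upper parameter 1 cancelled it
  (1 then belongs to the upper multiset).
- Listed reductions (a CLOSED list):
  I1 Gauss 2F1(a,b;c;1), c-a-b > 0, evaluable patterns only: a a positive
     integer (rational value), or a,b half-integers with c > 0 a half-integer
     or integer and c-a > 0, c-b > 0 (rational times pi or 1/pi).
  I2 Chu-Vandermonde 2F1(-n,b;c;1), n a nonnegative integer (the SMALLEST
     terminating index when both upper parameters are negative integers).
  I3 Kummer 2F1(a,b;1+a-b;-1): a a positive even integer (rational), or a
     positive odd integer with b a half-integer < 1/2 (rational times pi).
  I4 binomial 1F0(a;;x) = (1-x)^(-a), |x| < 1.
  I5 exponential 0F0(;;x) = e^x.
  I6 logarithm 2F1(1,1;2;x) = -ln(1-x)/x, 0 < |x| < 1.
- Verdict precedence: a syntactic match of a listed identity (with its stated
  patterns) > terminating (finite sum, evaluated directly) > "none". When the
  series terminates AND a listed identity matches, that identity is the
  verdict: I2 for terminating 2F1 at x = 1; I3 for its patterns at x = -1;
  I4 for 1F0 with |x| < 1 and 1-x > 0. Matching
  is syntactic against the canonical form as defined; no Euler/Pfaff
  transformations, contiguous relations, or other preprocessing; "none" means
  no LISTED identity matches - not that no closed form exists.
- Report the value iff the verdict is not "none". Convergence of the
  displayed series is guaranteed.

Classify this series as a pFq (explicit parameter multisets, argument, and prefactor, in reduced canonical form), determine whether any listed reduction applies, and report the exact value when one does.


Classification (C = -\frac{9}{11}): 1F0 with upper {-\frac{1}{2}}, lower {-}, argument x = \frac{1}{8}. Verdict: this is the binomial series (I4) (the 1F0 binomial series: exponent 1/2, x = \frac{1}{8}). Its exact value is \left(-\frac{9}{11}\right) \cdot \left(\frac{7}{8}\right)^{\frac{1}{2}}.

Key observation: t_0 = -\frac{9}{11} here, and the expanded ratio factors over Q; prefactor -9/11, roots give parameters.
Adjacent-term ratio: r(k) = \frac{1}{8} * (k-\frac{1}{2}) / [(k+1)] - rational; roots negated = parameters, x = \frac{1}{8}, C = -\frac{9}{11}.


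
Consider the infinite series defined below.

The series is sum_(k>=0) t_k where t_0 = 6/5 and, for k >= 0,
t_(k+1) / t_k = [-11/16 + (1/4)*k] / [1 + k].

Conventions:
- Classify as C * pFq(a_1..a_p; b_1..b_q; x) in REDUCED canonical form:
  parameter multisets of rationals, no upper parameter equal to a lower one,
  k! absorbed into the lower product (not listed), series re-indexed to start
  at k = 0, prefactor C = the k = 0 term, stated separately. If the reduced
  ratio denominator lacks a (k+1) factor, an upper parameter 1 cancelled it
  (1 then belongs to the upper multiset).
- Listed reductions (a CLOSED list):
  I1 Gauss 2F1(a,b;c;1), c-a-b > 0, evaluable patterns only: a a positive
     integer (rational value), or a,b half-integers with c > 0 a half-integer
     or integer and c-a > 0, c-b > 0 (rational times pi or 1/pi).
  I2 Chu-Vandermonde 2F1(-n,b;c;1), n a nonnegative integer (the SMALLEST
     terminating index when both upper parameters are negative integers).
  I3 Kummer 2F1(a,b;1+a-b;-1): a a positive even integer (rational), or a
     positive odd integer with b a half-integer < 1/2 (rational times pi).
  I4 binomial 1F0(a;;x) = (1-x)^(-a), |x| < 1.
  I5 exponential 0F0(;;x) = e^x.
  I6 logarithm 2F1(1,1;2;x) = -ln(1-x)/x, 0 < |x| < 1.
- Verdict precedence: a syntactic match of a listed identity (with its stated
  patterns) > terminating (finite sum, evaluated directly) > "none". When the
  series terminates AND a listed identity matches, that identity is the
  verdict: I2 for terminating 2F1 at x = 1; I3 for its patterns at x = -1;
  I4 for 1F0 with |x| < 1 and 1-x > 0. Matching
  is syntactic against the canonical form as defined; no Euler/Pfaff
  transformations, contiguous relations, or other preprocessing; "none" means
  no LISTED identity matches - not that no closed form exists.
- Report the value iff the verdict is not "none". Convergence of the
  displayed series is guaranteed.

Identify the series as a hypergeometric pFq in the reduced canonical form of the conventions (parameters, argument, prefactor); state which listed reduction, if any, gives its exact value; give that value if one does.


Prefactor 6/5, argument 1/4: 1F0 with upper {-11/4} over lower {-}. Verdict (x = 1/4): the binomial series (I4) applies (the 1F0 binomial series: exponent 11/4, x = 1/4). Hence: (6/5) * (3/4)^(11/4).

The tell: t_0 = 6/5 here, and the expanded ratio factors over Q; C = 6/5, x = 1/4, roots give parameters.
Adjacent-term ratio: r(k) = (1/4) * (k-11/4) / [(k+1)] - rational; roots negated = parameters, x = (1/4), C = 6/5.


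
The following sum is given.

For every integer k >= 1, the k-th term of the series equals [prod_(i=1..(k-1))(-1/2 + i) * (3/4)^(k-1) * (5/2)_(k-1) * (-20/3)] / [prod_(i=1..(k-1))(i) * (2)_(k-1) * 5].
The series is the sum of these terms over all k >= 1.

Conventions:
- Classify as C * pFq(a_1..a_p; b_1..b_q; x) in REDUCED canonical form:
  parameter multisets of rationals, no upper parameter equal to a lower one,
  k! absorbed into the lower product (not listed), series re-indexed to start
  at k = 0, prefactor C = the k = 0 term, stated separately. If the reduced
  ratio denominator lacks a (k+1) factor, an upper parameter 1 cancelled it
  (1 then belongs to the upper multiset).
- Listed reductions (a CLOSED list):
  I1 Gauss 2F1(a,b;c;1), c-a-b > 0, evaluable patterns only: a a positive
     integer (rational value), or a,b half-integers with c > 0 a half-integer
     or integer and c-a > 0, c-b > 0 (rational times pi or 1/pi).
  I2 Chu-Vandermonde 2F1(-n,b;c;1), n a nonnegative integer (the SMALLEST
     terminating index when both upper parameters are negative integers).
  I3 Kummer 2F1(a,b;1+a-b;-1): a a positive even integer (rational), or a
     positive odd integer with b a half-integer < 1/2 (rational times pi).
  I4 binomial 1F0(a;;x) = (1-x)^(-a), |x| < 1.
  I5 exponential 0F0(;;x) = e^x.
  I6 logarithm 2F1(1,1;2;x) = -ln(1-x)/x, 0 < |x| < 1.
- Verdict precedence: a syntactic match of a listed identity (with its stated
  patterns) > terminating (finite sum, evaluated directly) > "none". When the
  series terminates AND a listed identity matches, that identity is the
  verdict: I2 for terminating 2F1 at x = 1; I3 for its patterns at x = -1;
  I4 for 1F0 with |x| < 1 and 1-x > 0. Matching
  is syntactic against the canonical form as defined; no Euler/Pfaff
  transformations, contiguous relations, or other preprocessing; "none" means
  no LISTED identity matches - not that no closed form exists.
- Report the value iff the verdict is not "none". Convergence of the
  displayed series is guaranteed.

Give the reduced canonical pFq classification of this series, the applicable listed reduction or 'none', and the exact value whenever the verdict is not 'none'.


With C = -4/3: the canonical form is 2F1(1/2, 5/2; 2; 3/4). Verdict: no listed reduction: x = 3/4 and upper {1/2, 5/2} fail every I1-I6 pattern.

The tell: with t_0 = -4/3, the constant factors (prefactor -4/3) combine into one prefactor.
Step ratio: r(k) = (3/4) * (k+1/2) (k+5/2) / [(k+2) (k+1)] ; factor over Q: parameters, x = (3/4), and C = -4/3.


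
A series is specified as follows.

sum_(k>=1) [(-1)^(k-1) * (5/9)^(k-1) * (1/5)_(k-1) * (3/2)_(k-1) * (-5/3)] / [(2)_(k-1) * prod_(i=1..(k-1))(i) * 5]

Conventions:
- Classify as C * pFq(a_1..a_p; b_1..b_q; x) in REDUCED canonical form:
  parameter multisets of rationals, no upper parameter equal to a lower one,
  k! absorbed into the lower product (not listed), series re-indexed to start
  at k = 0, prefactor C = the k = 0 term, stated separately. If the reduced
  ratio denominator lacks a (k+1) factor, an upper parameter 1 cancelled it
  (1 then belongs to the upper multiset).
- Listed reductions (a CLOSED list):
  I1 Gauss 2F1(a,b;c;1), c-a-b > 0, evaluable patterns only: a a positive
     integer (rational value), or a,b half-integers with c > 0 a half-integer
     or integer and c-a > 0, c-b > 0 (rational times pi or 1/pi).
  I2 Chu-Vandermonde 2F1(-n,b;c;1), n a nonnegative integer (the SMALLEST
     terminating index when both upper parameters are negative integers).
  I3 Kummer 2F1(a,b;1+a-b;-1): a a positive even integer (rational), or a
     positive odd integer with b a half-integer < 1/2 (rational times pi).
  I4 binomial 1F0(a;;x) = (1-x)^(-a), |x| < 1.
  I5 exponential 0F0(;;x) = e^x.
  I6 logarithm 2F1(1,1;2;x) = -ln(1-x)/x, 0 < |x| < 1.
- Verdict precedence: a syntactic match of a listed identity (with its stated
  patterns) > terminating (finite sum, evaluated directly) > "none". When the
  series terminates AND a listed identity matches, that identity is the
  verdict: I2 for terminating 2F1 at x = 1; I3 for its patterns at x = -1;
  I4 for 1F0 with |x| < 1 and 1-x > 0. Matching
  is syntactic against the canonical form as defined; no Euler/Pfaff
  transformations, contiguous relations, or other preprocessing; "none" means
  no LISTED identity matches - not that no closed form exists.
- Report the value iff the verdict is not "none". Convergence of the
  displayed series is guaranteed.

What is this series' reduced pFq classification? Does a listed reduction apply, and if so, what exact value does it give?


The tell: from the first term -1/3: the constant factors (C = -1/3, x = -5/9) combine into one prefactor.
Consecutive-term ratio: r(k) = (-5/9) * (k+1/5) (k+3/2) / [(k+2) (k+1)] - poly over poly, x = (-5/9) from leading terms; C = -1/3 at k = 0.

With C = -1/3: the canonical form is 2F1(1/5, 3/2; 2; -5/9). Verdict: no listed reduction: x = -5/9 and upper {1/5, 3/2} fail every I1-I6 pattern.
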